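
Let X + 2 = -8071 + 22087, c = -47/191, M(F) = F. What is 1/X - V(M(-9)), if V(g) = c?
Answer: 658849/2676674 ≈ 0.24614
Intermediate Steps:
c = -47/191 (c = -47*1/191 = -47/191 ≈ -0.24607)
V(g) = -47/191
X = 14014 (X = -2 + (-8071 + 22087) = -2 + 14016 = 14014)
1/X - V(M(-9)) = 1/14014 - 1*(-47/191) = 1/14014 + 47/191 = 658849/2676674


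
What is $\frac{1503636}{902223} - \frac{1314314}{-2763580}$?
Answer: $\frac{890203782817}{415560906390} \approx 2.1422$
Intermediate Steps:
$\frac{1503636}{902223} - \frac{1314314}{-2763580} = 1503636 \cdot \frac{1}{902223} - - \frac{657157}{1381790} = \frac{501212}{300741} + \frac{657157}{1381790} = \frac{890203782817}{415560906390}$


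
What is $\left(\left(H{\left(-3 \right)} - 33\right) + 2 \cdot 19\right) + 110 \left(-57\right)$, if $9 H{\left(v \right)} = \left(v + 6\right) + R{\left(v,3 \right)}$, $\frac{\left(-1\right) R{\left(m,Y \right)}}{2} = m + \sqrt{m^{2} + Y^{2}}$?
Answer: $-6264 - \frac{2 \sqrt{2}}{3} \approx -6264.9$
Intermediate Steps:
$R{\left(m,Y \right)} = - 2 m - 2 \sqrt{Y^{2} + m^{2}}$ ($R{\left(m,Y \right)} = - 2 \left(m + \sqrt{m^{2} + Y^{2}}\right) = - 2 \left(m + \sqrt{Y^{2} + m^{2}}\right) = - 2 m - 2 \sqrt{Y^{2} + m^{2}}$)
$H{\left(v \right)} = \frac{2}{3} - \frac{2 \sqrt{9 + v^{2}}}{9} - \frac{v}{9}$ ($H{\left(v \right)} = \frac{\left(v + 6\right) - \left(2 v + 2 \sqrt{3^{2} + v^{2}}\right)}{9} = \frac{\left(6 + v\right) - \left(2 v + 2 \sqrt{9 + v^{2}}\right)}{9} = \frac{6 - v - 2 \sqrt{9 + v^{2}}}{9} = \frac{2}{3} - \frac{2 \sqrt{9 + v^{2}}}{9} - \frac{v}{9}$)
$\left(\left(H{\left(-3 \right)} - 33\right) + 2 \cdot 19\right) + 110 \left(-57\right) = \left(\left(\left(\frac{2}{3} - \frac{2 \sqrt{9 + \left(-3\right)^{2}}}{9} - - \frac{1}{3}\right) - 33\right) + 2 \cdot 19\right) + 110 \left(-57\right) = \left(\left(\left(\frac{2}{3} - \frac{2 \sqrt{9 + 9}}{9} + \frac{1}{3}\right) - 33\right) + 38\right) - 6270 = \left(\left(\left(\frac{2}{3} - \frac{2 \sqrt{18}}{9} + \frac{1}{3}\right) - 33\right) + 38\right) - 6270 = \left(\left(\left(\frac{2}{3} - \frac{2 \cdot 3 \sqrt{2}}{9} + \frac{1}{3}\right) - 33\right) + 38\right) - 6270 = \left(\left(\left(\frac{2}{3} - \frac{2 \sqrt{2}}{3} + \frac{1}{3}\right) - 33\right) + 38\right) - 6270 = \left(\left(\left(1 - \frac{2 \sqrt{2}}{3}\right) - 33\right) + 38\right) - 6270 = \left(\left(-32 - \frac{2 \sqrt{2}}{3}\right) + 38\right) - 6270 = \left(6 - \frac{2 \sqrt{2}}{3}\right) - 6270 = -6264 - \frac{2 \sqrt{2}}{3}$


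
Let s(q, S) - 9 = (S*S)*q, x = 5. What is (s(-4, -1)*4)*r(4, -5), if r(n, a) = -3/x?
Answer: -12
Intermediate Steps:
s(q, S) = 9 + q*S² (s(q, S) = 9 + (S*S)*q = 9 + S²*q = 9 + q*S²)
r(n, a) = -⅗ (r(n, a) = -3/5 = -3*⅕ = -⅗)
(s(-4, -1)*4)*r(4, -5) = ((9 - 4*(-1)²)*4)*(-⅗) = ((9 - 4*1)*4)*(-⅗) = ((9 - 4)*4)*(-⅗) = (5*4)*(-⅗) = 20*(-⅗) = -12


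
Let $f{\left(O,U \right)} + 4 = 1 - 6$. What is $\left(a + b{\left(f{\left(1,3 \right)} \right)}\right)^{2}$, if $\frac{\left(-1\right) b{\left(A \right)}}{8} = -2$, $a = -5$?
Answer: $121$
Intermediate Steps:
$f{\left(O,U \right)} = -9$ ($f{\left(O,U \right)} = -4 + \left(1 - 6\right) = -4 - 5 = -9$)
$b{\left(A \right)} = 16$ ($b{\left(A \right)} = \left(-8\right) \left(-2\right) = 16$)
$\left(a + b{\left(f{\left(1,3 \right)} \right)}\right)^{2} = \left(-5 + 16\right)^{2} = 11^{2} = 121$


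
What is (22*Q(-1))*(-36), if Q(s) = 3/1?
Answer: -2376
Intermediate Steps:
Q(s) = 3 (Q(s) = 3*1 = 3)
(22*Q(-1))*(-36) = (22*3)*(-36) = 66*(-36) = -2376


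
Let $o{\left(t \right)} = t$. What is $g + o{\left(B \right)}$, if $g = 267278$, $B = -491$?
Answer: $266787$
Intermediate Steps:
$g + o{\left(B \right)} = 267278 - 491 = 266787$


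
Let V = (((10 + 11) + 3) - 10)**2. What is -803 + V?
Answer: -607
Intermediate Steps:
V = 196 (V = ((21 + 3) - 10)**2 = (24 - 10)**2 = 14**2 = 196)
-803 + V = -803 + 196 = -607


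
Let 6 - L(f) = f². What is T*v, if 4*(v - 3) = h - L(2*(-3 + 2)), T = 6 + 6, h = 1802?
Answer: 5436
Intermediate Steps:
T = 12
L(f) = 6 - f²
v = 453 (v = 3 + (1802 - (6 - (2*(-3 + 2))²))/4 = 3 + (1802 - (6 - (2*(-1))²))/4 = 3 + (1802 - (6 - 1*(-2)²))/4 = 3 + (1802 - (6 - 1*4))/4 = 3 + (1802 - (6 - 4))/4 = 3 + (1802 - 1*2)/4 = 3 + (1802 - 2)/4 = 3 + (¼)*1800 = 3 + 450 = 453)
T*v = 12*453 = 5436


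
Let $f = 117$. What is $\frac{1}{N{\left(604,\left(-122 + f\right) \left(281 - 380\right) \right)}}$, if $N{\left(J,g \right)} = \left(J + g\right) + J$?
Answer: $\frac{1}{1703} \approx 0.0005872$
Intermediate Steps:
$N{\left(J,g \right)} = g + 2 J$
$\frac{1}{N{\left(604,\left(-122 + f\right) \left(281 - 380\right) \right)}} = \frac{1}{\left(-122 + 117\right) \left(281 - 380\right) + 2 \cdot 604} = \frac{1}{\left(-5\right) \left(-99\right) + 1208} = \frac{1}{495 + 1208} = \frac{1}{1703}$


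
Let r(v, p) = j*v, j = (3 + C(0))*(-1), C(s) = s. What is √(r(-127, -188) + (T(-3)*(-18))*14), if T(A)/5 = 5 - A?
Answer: I*√9699 ≈ 98.484*I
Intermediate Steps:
T(A) = 25 - 5*A (T(A) = 5*(5 - A) = 25 - 5*A)
j = -3 (j = (3 + 0)*(-1) = 3*(-1) = -3)
r(v, p) = -3*v
√(r(-127, -188) + (T(-3)*(-18))*14) = √(-3*(-127) + ((25 - 5*(-3))*(-18))*14) = √(381 + ((25 + 15)*(-18))*14) = √(381 + (40*(-18))*14) = √(381 - 720*14) = √(381 - 10080) = √(-9699) = I*√9699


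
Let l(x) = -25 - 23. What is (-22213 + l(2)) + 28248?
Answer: 5987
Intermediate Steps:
l(x) = -48
(-22213 + l(2)) + 28248 = (-22213 - 48) + 28248 = -22261 + 28248 = 5987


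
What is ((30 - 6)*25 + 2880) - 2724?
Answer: 756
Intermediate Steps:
((30 - 6)*25 + 2880) - 2724 = (24*25 + 2880) - 2724 = (600 + 2880) - 2724 = 3480 - 2724 = 756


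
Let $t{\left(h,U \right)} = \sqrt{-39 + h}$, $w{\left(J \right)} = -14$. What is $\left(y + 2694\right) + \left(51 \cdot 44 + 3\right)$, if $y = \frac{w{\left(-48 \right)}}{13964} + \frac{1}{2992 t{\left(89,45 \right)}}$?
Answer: $\frac{34498055}{6982} + \frac{\sqrt{2}}{29920} \approx 4941.0$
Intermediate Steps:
$y = - \frac{7}{6982} + \frac{\sqrt{2}}{29920}$ ($y = - \frac{14}{13964} + \frac{1}{2992 \sqrt{-39 + 89}} = \left(-14\right) \frac{1}{13964} + \frac{1}{2992 \sqrt{50}} = - \frac{7}{6982} + \frac{1}{2992 \cdot 5 \sqrt{2}} = - \frac{7}{6982} + \frac{\frac{1}{10} \sqrt{2}}{2992} = - \frac{7}{6982} + \frac{\sqrt{2}}{29920} \approx -0.00095531$)
$\left(y + 2694\right) + \left(51 \cdot 44 + 3\right) = \left(\left(- \frac{7}{6982} + \frac{\sqrt{2}}{29920}\right) + 2694\right) + \left(51 \cdot 44 + 3\right) = \left(\frac{18809501}{6982} + \frac{\sqrt{2}}{29920}\right) + \left(2244 + 3\right) = \left(\frac{18809501}{6982} + \frac{\sqrt{2}}{29920}\right) + 2247 = \frac{34498055}{6982} + \frac{\sqrt{2}}{29920}$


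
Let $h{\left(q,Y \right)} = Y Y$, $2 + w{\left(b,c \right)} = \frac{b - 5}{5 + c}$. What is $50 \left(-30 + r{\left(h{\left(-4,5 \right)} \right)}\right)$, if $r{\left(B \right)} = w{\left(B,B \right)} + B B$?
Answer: $\frac{89050}{3} \approx 29683.0$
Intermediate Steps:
$w{\left(b,c \right)} = -2 + \frac{-5 + b}{5 + c}$ ($w{\left(b,c \right)} = -2 + \frac{b - 5}{5 + c} = -2 + \frac{-5 + b}{5 + c}$)
$h{\left(q,Y \right)} = Y^{2}$
$r{\left(B \right)} = B^{2} + \frac{-15 - B}{5 + B}$ ($r{\left(B \right)} = \frac{-15 + B - 2 B}{5 + B} + B B = \frac{-15 - B}{5 + B} + B^{2} = B^{2} + \frac{-15 - B}{5 + B}$)
$50 \left(-30 + r{\left(h{\left(-4,5 \right)} \right)}\right) = 50 \left(-30 + \frac{-15 - 5^{2} + \left(5^{2}\right)^{2} \left(5 + 5^{2}\right)}{5 + 5^{2}}\right) = 50 \left(-30 + \frac{-15 - 25 + 25^{2} \left(5 + 25\right)}{5 + 25}\right) = 50 \left(-30 + \frac{-15 - 25 + 625 \cdot 30}{30}\right) = 50 \left(-30 + \frac{-15 - 25 + 18750}{30}\right) = 50 \left(-30 + \frac{1}{30} \cdot 18710\right) = 50 \left(-30 + \frac{1871}{3}\right) = 50 \cdot \frac{1781}{3} = \frac{89050}{3}$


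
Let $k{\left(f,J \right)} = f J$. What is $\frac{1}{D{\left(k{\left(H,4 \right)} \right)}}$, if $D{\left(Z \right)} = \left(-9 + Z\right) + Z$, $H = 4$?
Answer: $\frac{1}{23} \approx 0.043478$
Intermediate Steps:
$k{\left(f,J \right)} = J f$
$D{\left(Z \right)} = -9 + 2 Z$
$\frac{1}{D{\left(k{\left(H,4 \right)} \right)}} = \frac{1}{-9 + 2 \cdot 4 \cdot 4} = \frac{1}{-9 + 2 \cdot 16} = \frac{1}{-9 + 32} = \frac{1}{23}$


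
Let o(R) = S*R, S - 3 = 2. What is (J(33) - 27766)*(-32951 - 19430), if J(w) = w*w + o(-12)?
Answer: 1400510797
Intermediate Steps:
S = 5 (S = 3 + 2 = 5)
o(R) = 5*R
J(w) = -60 + w**2 (J(w) = w*w + 5*(-12) = w**2 - 60 = -60 + w**2)
(J(33) - 27766)*(-32951 - 19430) = ((-60 + 33**2) - 27766)*(-32951 - 19430) = ((-60 + 1089) - 27766)*(-52381) = (1029 - 27766)*(-52381) = -26737*(-52381) = 1400510797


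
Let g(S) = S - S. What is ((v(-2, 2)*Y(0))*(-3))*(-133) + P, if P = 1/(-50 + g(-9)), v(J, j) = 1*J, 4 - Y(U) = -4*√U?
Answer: -159601/50 ≈ -3192.0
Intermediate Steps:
g(S) = 0
Y(U) = 4 + 4*√U (Y(U) = 4 - (-4)*√U = 4 + 4*√U)
v(J, j) = J
P = -1/50 (P = 1/(-50 + 0) = 1/(-50) = -1/50 ≈ -0.020000)
((v(-2, 2)*Y(0))*(-3))*(-133) + P = (-2*(4 + 4*√0)*(-3))*(-133) - 1/50 = (-2*(4 + 4*0)*(-3))*(-133) - 1/50 = (-2*(4 + 0)*(-3))*(-133) - 1/50 = (-2*4*(-3))*(-133) - 1/50 = -8*(-3)*(-133) - 1/50 = 24*(-133) - 1/50 = -3192 - 1/50 = -159601/50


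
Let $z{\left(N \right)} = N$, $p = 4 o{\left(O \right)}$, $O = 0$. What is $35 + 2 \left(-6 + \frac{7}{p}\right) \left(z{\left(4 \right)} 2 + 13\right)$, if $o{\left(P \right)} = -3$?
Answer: $- \frac{483}{2} \approx -241.5$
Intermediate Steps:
$p = -12$ ($p = 4 \left(-3\right) = -12$)
$35 + 2 \left(-6 + \frac{7}{p}\right) \left(z{\left(4 \right)} 2 + 13\right) = 35 + 2 \left(-6 + \frac{7}{-12}\right) \left(4 \cdot 2 + 13\right) = 35 + 2 \left(-6 + 7 \left(- \frac{1}{12}\right)\right) \left(8 + 13\right) = 35 + 2 \left(-6 - \frac{7}{12}\right) 21 = 35 + 2 \left(\left(- \frac{79}{12}\right) 21\right) = 35 + 2 \left(- \frac{553}{4}\right) = 35 - \frac{553}{2} = - \frac{483}{2}$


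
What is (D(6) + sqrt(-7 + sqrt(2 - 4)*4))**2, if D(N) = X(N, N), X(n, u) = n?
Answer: (6 + sqrt(-7 + 4*I*sqrt(2)))**2 ≈ 41.0 + 39.598*I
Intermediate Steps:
D(N) = N
(D(6) + sqrt(-7 + sqrt(2 - 4)*4))**2 = (6 + sqrt(-7 + sqrt(2 - 4)*4))**2 = (6 + sqrt(-7 + sqrt(-2)*4))**2 = (6 + sqrt(-7 + (I*sqrt(2))*4))**2 = (6 + sqrt(-7 + 4*I*sqrt(2)))**2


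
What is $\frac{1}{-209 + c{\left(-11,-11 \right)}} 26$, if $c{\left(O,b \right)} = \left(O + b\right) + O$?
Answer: $- \frac{13}{121} \approx -0.10744$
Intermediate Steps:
$c{\left(O,b \right)} = b + 2 O$
$\frac{1}{-209 + c{\left(-11,-11 \right)}} 26 = \frac{1}{-209 + \left(-11 + 2 \left(-11\right)\right)} 26 = \frac{1}{-209 - 33} \cdot 26 = \frac{1}{-242} \cdot 26 = \left(- \frac{1}{242}\right) 26 = - \frac{13}{121}$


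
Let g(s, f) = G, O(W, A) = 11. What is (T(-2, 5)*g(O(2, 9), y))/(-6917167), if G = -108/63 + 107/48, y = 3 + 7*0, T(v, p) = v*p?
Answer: 865/1162084056 ≈ 7.4435e-7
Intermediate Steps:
T(v, p) = p*v
y = 3 (y = 3 + 0 = 3)
G = 173/336 (G = -108*1/63 + 107*(1/48) = -12/7 + 107/48 = 173/336 ≈ 0.51488)
g(s, f) = 173/336
(T(-2, 5)*g(O(2, 9), y))/(-6917167) = ((5*(-2))*(173/336))/(-6917167) = -10*173/336*(-1/6917167) = -865/168*(-1/6917167) = 865/1162084056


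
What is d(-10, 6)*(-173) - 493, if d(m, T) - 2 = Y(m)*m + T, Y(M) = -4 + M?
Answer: -26097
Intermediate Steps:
d(m, T) = 2 + T + m*(-4 + m) (d(m, T) = 2 + ((-4 + m)*m + T) = 2 + (m*(-4 + m) + T) = 2 + (T + m*(-4 + m)) = 2 + T + m*(-4 + m))
d(-10, 6)*(-173) - 493 = (2 + 6 - 10*(-4 - 10))*(-173) - 493 = (2 + 6 - 10*(-14))*(-173) - 493 = (2 + 6 + 140)*(-173) - 493 = 148*(-173) - 493 = -25604 - 493 = -26097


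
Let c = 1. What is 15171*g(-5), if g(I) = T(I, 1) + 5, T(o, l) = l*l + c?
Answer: 106197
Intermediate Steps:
T(o, l) = 1 + l**2 (T(o, l) = l*l + 1 = l**2 + 1 = 1 + l**2)
g(I) = 7 (g(I) = (1 + 1**2) + 5 = (1 + 1) + 5 = 2 + 5 = 7)
15171*g(-5) = 15171*7 = 106197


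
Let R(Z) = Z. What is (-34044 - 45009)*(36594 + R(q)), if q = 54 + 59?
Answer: -2901798471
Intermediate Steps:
q = 113
(-34044 - 45009)*(36594 + R(q)) = (-34044 - 45009)*(36594 + 113) = -79053*36707 = -2901798471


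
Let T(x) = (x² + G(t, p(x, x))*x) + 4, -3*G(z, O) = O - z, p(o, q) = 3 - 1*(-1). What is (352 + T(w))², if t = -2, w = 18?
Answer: 414736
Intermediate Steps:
p(o, q) = 4 (p(o, q) = 3 + 1 = 4)
G(z, O) = -O/3 + z/3 (G(z, O) = -(O - z)/3 = -O/3 + z/3)
T(x) = 4 + x² - 2*x (T(x) = (x² + (-⅓*4 + (⅓)*(-2))*x) + 4 = (x² + (-4/3 - ⅔)*x) + 4 = (x² - 2*x) + 4 = 4 + x² - 2*x)
(352 + T(w))² = (352 + (4 + 18² - 2*18))² = (352 + (4 + 324 - 36))² = (352 + 292)² = 644² = 414736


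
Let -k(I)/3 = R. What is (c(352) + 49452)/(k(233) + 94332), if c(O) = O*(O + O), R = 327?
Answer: 297260/93351 ≈ 3.1843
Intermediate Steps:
c(O) = 2*O**2 (c(O) = O*(2*O) = 2*O**2)
k(I) = -981 (k(I) = -3*327 = -981)
(c(352) + 49452)/(k(233) + 94332) = (2*352**2 + 49452)/(-981 + 94332) = (2*123904 + 49452)/93351 = (247808 + 49452)*(1/93351) = 297260*(1/93351) = 297260/93351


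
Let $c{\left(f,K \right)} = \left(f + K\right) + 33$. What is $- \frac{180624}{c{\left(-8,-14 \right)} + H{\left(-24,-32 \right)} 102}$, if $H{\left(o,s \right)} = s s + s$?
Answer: $- \frac{180624}{101195} \approx -1.7849$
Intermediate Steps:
$c{\left(f,K \right)} = 33 + K + f$ ($c{\left(f,K \right)} = \left(K + f\right) + 33 = 33 + K + f$)
$H{\left(o,s \right)} = s + s^{2}$ ($H{\left(o,s \right)} = s^{2} + s = s + s^{2}$)
$- \frac{180624}{c{\left(-8,-14 \right)} + H{\left(-24,-32 \right)} 102} = - \frac{180624}{\left(33 - 14 - 8\right) + - 32 \left(1 - 32\right) 102} = - \frac{180624}{11 + \left(-32\right) \left(-31\right) 102} = - \frac{180624}{11 + 992 \cdot 102} = - \frac{180624}{11 + 101184} = - \frac{180624}{101195}$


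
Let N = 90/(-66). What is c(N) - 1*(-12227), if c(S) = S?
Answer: 134482/11 ≈ 12226.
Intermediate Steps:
N = -15/11 (N = 90*(-1/66) = -15/11 ≈ -1.3636)
c(N) - 1*(-12227) = -15/11 - 1*(-12227) = -15/11 + 12227 = 134482/11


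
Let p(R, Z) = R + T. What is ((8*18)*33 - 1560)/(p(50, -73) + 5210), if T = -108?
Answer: 57/92 ≈ 0.61957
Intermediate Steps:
p(R, Z) = -108 + R (p(R, Z) = R - 108 = -108 + R)
((8*18)*33 - 1560)/(p(50, -73) + 5210) = ((8*18)*33 - 1560)/((-108 + 50) + 5210) = (144*33 - 1560)/(-58 + 5210) = (4752 - 1560)/5152 = 3192*(1/5152) = 57/92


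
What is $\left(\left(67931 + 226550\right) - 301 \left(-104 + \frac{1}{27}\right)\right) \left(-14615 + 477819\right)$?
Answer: $\frac{4074293284376}{27} \approx 1.509 \cdot 10^{11}$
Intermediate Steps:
$\left(\left(67931 + 226550\right) - 301 \left(-104 + \frac{1}{27}\right)\right) \left(-14615 + 477819\right) = \left(294481 - 301 \left(-104 + \frac{1}{27}\right)\right) 463204 = \left(294481 - - \frac{844907}{27}\right) 463204 = \left(294481 + \frac{844907}{27}\right) 463204 = \frac{8795894}{27} \cdot 463204 = \frac{4074293284376}{27}$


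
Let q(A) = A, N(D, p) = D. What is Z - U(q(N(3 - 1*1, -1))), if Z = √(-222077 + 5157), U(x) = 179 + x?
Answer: -181 + 2*I*√54230 ≈ -181.0 + 465.75*I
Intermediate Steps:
Z = 2*I*√54230 (Z = √(-216920) = 2*I*√54230 ≈ 465.75*I)
Z - U(q(N(3 - 1*1, -1))) = 2*I*√54230 - (179 + (3 - 1*1)) = 2*I*√54230 - (179 + (3 - 1)) = 2*I*√54230 - (179 + 2) = 2*I*√54230 - 1*181 = 2*I*√54230 - 181 = -181 + 2*I*√54230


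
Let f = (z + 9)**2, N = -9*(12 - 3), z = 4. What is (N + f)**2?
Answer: 7744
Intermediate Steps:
N = -81 (N = -9*9 = -81)
f = 169 (f = (4 + 9)**2 = 13**2 = 169)
(N + f)**2 = (-81 + 169)**2 = 88**2 = 7744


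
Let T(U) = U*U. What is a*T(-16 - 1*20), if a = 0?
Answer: 0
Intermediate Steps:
T(U) = U²
a*T(-16 - 1*20) = 0*(-16 - 1*20)² = 0*(-16 - 20)² = 0*(-36)² = 0*1296 = 0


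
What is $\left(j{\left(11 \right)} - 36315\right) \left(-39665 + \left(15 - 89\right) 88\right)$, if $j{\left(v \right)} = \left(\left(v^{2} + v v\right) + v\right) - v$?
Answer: $1665742921$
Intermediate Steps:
$j{\left(v \right)} = 2 v^{2}$ ($j{\left(v \right)} = \left(\left(v^{2} + v^{2}\right) + v\right) - v = \left(2 v^{2} + v\right) - v = \left(v + 2 v^{2}\right) - v = 2 v^{2}$)
$\left(j{\left(11 \right)} - 36315\right) \left(-39665 + \left(15 - 89\right) 88\right) = \left(2 \cdot 11^{2} - 36315\right) \left(-39665 + \left(15 - 89\right) 88\right) = \left(2 \cdot 121 - 36315\right) \left(-39665 - 6512\right) = \left(242 - 36315\right) \left(-39665 - 6512\right) = \left(-36073\right) \left(-46177\right) = 1665742921$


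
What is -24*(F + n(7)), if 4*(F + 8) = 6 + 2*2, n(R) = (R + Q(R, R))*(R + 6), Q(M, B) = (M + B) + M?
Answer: -8604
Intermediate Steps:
Q(M, B) = B + 2*M (Q(M, B) = (B + M) + M = B + 2*M)
n(R) = 4*R*(6 + R) (n(R) = (R + (R + 2*R))*(R + 6) = (R + 3*R)*(6 + R) = (4*R)*(6 + R) = 4*R*(6 + R))
F = -11/2 (F = -8 + (6 + 2*2)/4 = -8 + (6 + 4)/4 = -8 + (1/4)*10 = -8 + 5/2 = -11/2 ≈ -5.5000)
-24*(F + n(7)) = -24*(-11/2 + 4*7*(6 + 7)) = -24*(-11/2 + 4*7*13) = -24*(-11/2 + 364) = -24*717/2 = -8604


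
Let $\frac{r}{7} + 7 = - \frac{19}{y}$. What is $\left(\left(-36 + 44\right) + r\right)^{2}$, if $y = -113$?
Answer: $\frac{20250000}{12769} \approx 1585.9$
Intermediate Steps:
$r = - \frac{5404}{113}$ ($r = -49 + 7 \left(- \frac{19}{-113}\right) = -49 + 7 \left(\left(-19\right) \left(- \frac{1}{113}\right)\right) = -49 + 7 \cdot \frac{19}{113} = -49 + \frac{133}{113} = - \frac{5404}{113} \approx -47.823$)
$\left(\left(-36 + 44\right) + r\right)^{2} = \left(\left(-36 + 44\right) - \frac{5404}{113}\right)^{2} = \left(8 - \frac{5404}{113}\right)^{2} = \left(- \frac{4500}{113}\right)^{2} = \frac{20250000}{12769}$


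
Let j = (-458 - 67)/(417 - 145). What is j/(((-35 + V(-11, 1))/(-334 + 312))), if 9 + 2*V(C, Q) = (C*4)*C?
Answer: 385/1836 ≈ 0.20969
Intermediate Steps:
V(C, Q) = -9/2 + 2*C² (V(C, Q) = -9/2 + ((C*4)*C)/2 = -9/2 + ((4*C)*C)/2 = -9/2 + (4*C²)/2 = -9/2 + 2*C²)
j = -525/272 ≈ -1.9301
j/(((-35 + V(-11, 1))/(-334 + 312))) = -525*(-334 + 312)/(-35 + (-9/2 + 2*(-11)²))/272 = -525*(-22/(-35 + (-9/2 + 2*121)))/272 = -525*(-22/(-35 + (-9/2 + 242)))/272 = -525*(-22/(-35 + 475/2))/272 = -525/(272*((405/2)*(-1/22))) = -525/(272*(-405/44)) = -525/272*(-44/405) = 385/1836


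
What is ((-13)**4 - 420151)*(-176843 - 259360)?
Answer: 170812732770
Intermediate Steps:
((-13)**4 - 420151)*(-176843 - 259360) = (28561 - 420151)*(-436203) = -391590*(-436203) = 170812732770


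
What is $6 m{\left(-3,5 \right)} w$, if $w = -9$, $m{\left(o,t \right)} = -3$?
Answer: $162$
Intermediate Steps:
$6 m{\left(-3,5 \right)} w = 6 \left(-3\right) \left(-9\right) = \left(-18\right) \left(-9\right) = 162$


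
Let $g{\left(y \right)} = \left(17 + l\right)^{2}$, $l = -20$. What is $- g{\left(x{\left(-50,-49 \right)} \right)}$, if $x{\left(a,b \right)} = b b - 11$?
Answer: $-9$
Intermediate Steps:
$x{\left(a,b \right)} = -11 + b^{2}$ ($x{\left(a,b \right)} = b^{2} - 11 = -11 + b^{2}$)
$g{\left(y \right)} = 9$ ($g{\left(y \right)} = \left(17 - 20\right)^{2} = \left(-3\right)^{2} = 9$)
$- g{\left(x{\left(-50,-49 \right)} \right)} = \left(-1\right) 9 = -9$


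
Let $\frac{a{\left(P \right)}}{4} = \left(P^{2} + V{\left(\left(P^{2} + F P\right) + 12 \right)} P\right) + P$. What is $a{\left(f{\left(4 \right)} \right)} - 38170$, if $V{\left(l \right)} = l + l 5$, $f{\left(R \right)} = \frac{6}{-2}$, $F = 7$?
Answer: $-38146$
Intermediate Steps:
$f{\left(R \right)} = -3$ ($f{\left(R \right)} = 6 \left(- \frac{1}{2}\right) = -3$)
$V{\left(l \right)} = 6 l$ ($V{\left(l \right)} = l + 5 l = 6 l$)
$a{\left(P \right)} = 4 P + 4 P^{2} + 4 P \left(72 + 6 P^{2} + 42 P\right)$ ($a{\left(P \right)} = 4 \left(\left(P^{2} + 6 \left(\left(P^{2} + 7 P\right) + 12\right) P\right) + P\right) = 4 \left(\left(P^{2} + 6 \left(12 + P^{2} + 7 P\right) P\right) + P\right) = 4 \left(\left(P^{2} + \left(72 + 6 P^{2} + 42 P\right) P\right) + P\right) = 4 \left(\left(P^{2} + P \left(72 + 6 P^{2} + 42 P\right)\right) + P\right) = 4 \left(P + P^{2} + P \left(72 + 6 P^{2} + 42 P\right)\right) = 4 P + 4 P^{2} + 4 P \left(72 + 6 P^{2} + 42 P\right)$)
$a{\left(f{\left(4 \right)} \right)} - 38170 = 4 \left(-3\right) \left(73 + 6 \left(-3\right)^{2} + 43 \left(-3\right)\right) - 38170 = 4 \left(-3\right) \left(73 + 6 \cdot 9 - 129\right) - 38170 = 4 \left(-3\right) \left(73 + 54 - 129\right) - 38170 = 4 \left(-3\right) \left(-2\right) - 38170 = 24 - 38170 = -38146$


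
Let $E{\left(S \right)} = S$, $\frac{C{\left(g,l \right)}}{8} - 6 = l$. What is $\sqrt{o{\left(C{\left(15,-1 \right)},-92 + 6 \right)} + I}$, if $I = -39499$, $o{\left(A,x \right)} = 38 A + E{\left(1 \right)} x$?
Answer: $i \sqrt{38065} \approx 195.1 i$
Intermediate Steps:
$C{\left(g,l \right)} = 48 + 8 l$
$o{\left(A,x \right)} = x + 38 A$ ($o{\left(A,x \right)} = 38 A + 1 x = 38 A + x = x + 38 A$)
$\sqrt{o{\left(C{\left(15,-1 \right)},-92 + 6 \right)} + I} = \sqrt{\left(\left(-92 + 6\right) + 38 \left(48 + 8 \left(-1\right)\right)\right) - 39499} = \sqrt{\left(-86 + 38 \left(48 - 8\right)\right) - 39499} = \sqrt{\left(-86 + 38 \cdot 40\right) - 39499} = \sqrt{\left(-86 + 1520\right) - 39499} = \sqrt{1434 - 39499} = \sqrt{-38065} = i \sqrt{38065}$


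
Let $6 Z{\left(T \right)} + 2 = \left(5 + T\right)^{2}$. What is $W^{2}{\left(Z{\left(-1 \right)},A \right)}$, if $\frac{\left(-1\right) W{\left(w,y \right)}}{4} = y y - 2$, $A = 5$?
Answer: $8464$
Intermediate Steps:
$Z{\left(T \right)} = - \frac{1}{3} + \frac{\left(5 + T\right)^{2}}{6}$
$W{\left(w,y \right)} = 8 - 4 y^{2}$ ($W{\left(w,y \right)} = - 4 \left(y y - 2\right) = - 4 \left(y^{2} - 2\right) = - 4 \left(-2 + y^{2}\right) = 8 - 4 y^{2}$)
$W^{2}{\left(Z{\left(-1 \right)},A \right)} = \left(8 - 4 \cdot 5^{2}\right)^{2} = \left(8 - 100\right)^{2} = \left(-92\right)^{2} = 8464$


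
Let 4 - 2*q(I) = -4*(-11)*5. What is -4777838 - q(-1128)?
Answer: -4777730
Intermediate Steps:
q(I) = -108 (q(I) = 2 - (-4*(-11))*5/2 = 2 - 22*5 = 2 - ½*220 = 2 - 110 = -108)
-4777838 - q(-1128) = -4777838 - 1*(-108) = -4777838 + 108 = -4777730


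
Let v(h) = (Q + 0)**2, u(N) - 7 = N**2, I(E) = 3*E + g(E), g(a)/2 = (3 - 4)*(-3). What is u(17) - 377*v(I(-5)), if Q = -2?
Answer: -1212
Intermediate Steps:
g(a) = 6 (g(a) = 2*((3 - 4)*(-3)) = 2*(-1*(-3)) = 2*3 = 6)
I(E) = 6 + 3*E (I(E) = 3*E + 6 = 6 + 3*E)
u(N) = 7 + N**2
v(h) = 4 (v(h) = (-2 + 0)**2 = (-2)**2 = 4)
u(17) - 377*v(I(-5)) = (7 + 17**2) - 377*4 = (7 + 289) - 1508 = 296 - 1508 = -1212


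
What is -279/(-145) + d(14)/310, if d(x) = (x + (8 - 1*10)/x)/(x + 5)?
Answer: 2303447/1195670 ≈ 1.9265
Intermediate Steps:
d(x) = (x - 2/x)/(5 + x) (d(x) = (x + (8 - 10)/x)/(5 + x) = (x - 2/x)/(5 + x))
-279/(-145) + d(14)/310 = -279/(-145) + ((-2 + 14²)/(14*(5 + 14)))/310 = -279*(-1/145) + ((1/14)*(-2 + 196)/19)*(1/310) = 279/145 + ((1/14)*(1/19)*194)*(1/310) = 279/145 + (97/133)*(1/310) = 279/145 + 97/41230 = 2303447/1195670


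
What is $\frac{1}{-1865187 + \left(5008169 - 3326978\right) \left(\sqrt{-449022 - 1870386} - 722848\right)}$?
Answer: $- \frac{135027490795}{164092537831560220283697} - \frac{747196 i \sqrt{16107}}{54697512610520073427899} \approx -8.2287 \cdot 10^{-13} - 1.7337 \cdot 10^{-15} i$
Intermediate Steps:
$\frac{1}{-1865187 + \left(5008169 - 3326978\right) \left(\sqrt{-449022 - 1870386} - 722848\right)} = \frac{1}{-1865187 + 1681191 \left(\sqrt{-2319408} - 722848\right)} = \frac{1}{-1865187 + 1681191 \left(12 i \sqrt{16107} - 722848\right)} = \frac{1}{-1865187 + 1681191 \left(-722848 + 12 i \sqrt{16107}\right)} = \frac{1}{-1865187 - \left(1215245551968 - 20174292 i \sqrt{16107}\right)} = \frac{1}{-1215247417155 + 20174292 i \sqrt{16107}}$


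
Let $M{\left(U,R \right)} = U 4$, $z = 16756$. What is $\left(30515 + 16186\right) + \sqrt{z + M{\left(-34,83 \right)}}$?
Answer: $46701 + 2 \sqrt{4155} \approx 46830.0$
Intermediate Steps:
$M{\left(U,R \right)} = 4 U$
$\left(30515 + 16186\right) + \sqrt{z + M{\left(-34,83 \right)}} = \left(30515 + 16186\right) + \sqrt{16756 + 4 \left(-34\right)} = 46701 + \sqrt{16756 - 136} = 46701 + \sqrt{16620} = 46701 + 2 \sqrt{4155}$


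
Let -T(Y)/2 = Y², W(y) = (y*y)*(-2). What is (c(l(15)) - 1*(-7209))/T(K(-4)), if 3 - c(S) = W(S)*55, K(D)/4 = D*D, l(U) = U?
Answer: -15981/4096 ≈ -3.9016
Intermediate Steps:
W(y) = -2*y² (W(y) = y²*(-2) = -2*y²)
K(D) = 4*D² (K(D) = 4*(D*D) = 4*D²)
c(S) = 3 + 110*S² (c(S) = 3 - (-2*S²)*55 = 3 - (-110)*S² = 3 + 110*S²)
T(Y) = -2*Y²
(c(l(15)) - 1*(-7209))/T(K(-4)) = ((3 + 110*15²) - 1*(-7209))/((-2*(4*(-4)²)²)) = ((3 + 110*225) + 7209)/((-2*(4*16)²)) = ((3 + 24750) + 7209)/((-2*64²)) = (24753 + 7209)/((-2*4096)) = 31962/(-8192) = 31962*(-1/8192) = -15981/4096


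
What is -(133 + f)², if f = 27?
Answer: -25600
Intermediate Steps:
-(133 + f)² = -(133 + 27)² = -1*160² = -1*25600 = -25600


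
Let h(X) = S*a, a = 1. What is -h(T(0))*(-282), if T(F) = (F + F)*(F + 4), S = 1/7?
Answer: 282/7 ≈ 40.286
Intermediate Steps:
S = ⅐ ≈ 0.14286
T(F) = 2*F*(4 + F) (T(F) = (2*F)*(4 + F) = 2*F*(4 + F))
h(X) = ⅐ (h(X) = (⅐)*1 = ⅐)
-h(T(0))*(-282) = -(-282)/7 = -1*(-282/7) = 282/7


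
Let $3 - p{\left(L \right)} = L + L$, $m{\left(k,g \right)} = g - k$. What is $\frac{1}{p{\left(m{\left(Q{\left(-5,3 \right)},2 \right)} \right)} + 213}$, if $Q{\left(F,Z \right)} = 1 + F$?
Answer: $\frac{1}{204} \approx 0.004902$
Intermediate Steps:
$p{\left(L \right)} = 3 - 2 L$ ($p{\left(L \right)} = 3 - \left(L + L\right) = 3 - 2 L$)
$\frac{1}{p{\left(m{\left(Q{\left(-5,3 \right)},2 \right)} \right)} + 213} = \frac{1}{\left(3 - 2 \left(2 - \left(1 - 5\right)\right)\right) + 213} = \frac{1}{\left(3 - 2 \left(2 - -4\right)\right) + 213} = \frac{1}{\left(3 - 2 \left(2 + 4\right)\right) + 213} = \frac{1}{\left(3 - 12\right) + 213} = \frac{1}{-9 + 213} = \frac{1}{204}$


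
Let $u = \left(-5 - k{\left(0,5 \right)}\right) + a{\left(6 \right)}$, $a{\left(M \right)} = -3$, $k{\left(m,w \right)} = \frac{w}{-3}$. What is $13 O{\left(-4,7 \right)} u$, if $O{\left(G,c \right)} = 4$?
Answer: $- \frac{988}{3} \approx -329.33$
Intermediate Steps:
$k{\left(m,w \right)} = - \frac{w}{3}$ ($k{\left(m,w \right)} = w \left(- \frac{1}{3}\right) = - \frac{w}{3}$)
$u = - \frac{19}{3}$ ($u = \left(-5 - \left(- \frac{1}{3}\right) 5\right) - 3 = \left(-5 - - \frac{5}{3}\right) - 3 = \left(-5 + \frac{5}{3}\right) - 3 = - \frac{10}{3} - 3 = - \frac{19}{3} \approx -6.3333$)
$13 O{\left(-4,7 \right)} u = 13 \cdot 4 \left(- \frac{19}{3}\right) = 52 \left(- \frac{19}{3}\right) = - \frac{988}{3}$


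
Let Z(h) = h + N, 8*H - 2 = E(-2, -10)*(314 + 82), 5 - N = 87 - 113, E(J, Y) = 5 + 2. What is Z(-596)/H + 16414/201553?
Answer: -5927994/3829507 ≈ -1.5480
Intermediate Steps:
E(J, Y) = 7
N = 31 (N = 5 - (87 - 113) = 5 - 1*(-26) = 5 + 26 = 31)
H = 1387/4 (H = 1/4 + (7*(314 + 82))/8 = 1/4 + (7*396)/8 = 1/4 + (1/8)*2772 = 1/4 + 693/2 = 1387/4 ≈ 346.75)
Z(h) = 31 + h (Z(h) = h + 31 = 31 + h)
Z(-596)/H + 16414/201553 = (31 - 596)/(1387/4) + 16414/201553 = -565*4/1387 + 16414*(1/201553) = -2260/1387 + 16414/201553 = -5927994/3829507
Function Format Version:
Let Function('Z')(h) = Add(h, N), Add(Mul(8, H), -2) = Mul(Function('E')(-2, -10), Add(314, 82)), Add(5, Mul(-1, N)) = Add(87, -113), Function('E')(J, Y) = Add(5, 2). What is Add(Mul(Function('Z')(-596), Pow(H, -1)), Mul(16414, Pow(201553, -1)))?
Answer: Rational(-5927994, 3829507) ≈ -1.5480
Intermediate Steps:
Function('E')(J, Y) = 7
N = 31 (N = Add(5, Mul(-1, Add(87, -113))) = Add(5, Mul(-1, -26)) = Add(5, 26) = 31)
H = Rational(1387, 4) (H = Add(Rational(1, 4), Mul(Rational(1, 8), Mul(7, Add(314, 82)))) = Add(Rational(1, 4), Mul(Rational(1, 8), Mul(7, 396))) = Add(Rational(1, 4), Mul(Rational(1, 8), 2772)) = Add(Rational(1, 4), Rational(693, 2)) = Rational(1387, 4) ≈ 346.75)
Function('Z')(h) = Add(31, h) (Function('Z')(h) = Add(h, 31) = Add(31, h))
Add(Mul(Function('Z')(-596), Pow(H, -1)), Mul(16414, Pow(201553, -1))) = Add(Mul(Add(31, -596), Pow(Rational(1387, 4), -1)), Mul(16414, Pow(201553, -1))) = Add(Mul(-565, Rational(4, 1387)), Mul(16414, Rational(1, 201553))) = Add(Rational(-2260, 1387), Rational(16414, 201553)) = Rational(-5927994, 3829507)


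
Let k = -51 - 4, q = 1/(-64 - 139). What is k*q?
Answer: 55/203 ≈ 0.27094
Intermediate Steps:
q = -1/203 (q = 1/(-203) = -1/203 ≈ -0.0049261)
k = -55
k*q = -55*(-1/203) = 55/203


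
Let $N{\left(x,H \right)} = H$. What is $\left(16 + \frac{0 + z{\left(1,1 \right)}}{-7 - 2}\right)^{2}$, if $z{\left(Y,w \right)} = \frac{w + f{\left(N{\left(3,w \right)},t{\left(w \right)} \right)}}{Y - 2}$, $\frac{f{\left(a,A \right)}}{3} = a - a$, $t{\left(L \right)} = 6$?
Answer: $\frac{21025}{81} \approx 259.57$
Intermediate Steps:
$f{\left(a,A \right)} = 0$ ($f{\left(a,A \right)} = 3 \left(a - a\right) = 3 \cdot 0 = 0$)
$z{\left(Y,w \right)} = \frac{w}{-2 + Y}$ ($z{\left(Y,w \right)} = \frac{w + 0}{Y - 2} = \frac{w}{-2 + Y}$)
$\left(16 + \frac{0 + z{\left(1,1 \right)}}{-7 - 2}\right)^{2} = \left(16 + \frac{0 + 1 \frac{1}{-2 + 1}}{-7 - 2}\right)^{2} = \left(16 + \frac{0 + 1 \frac{1}{-1}}{-9}\right)^{2} = \left(16 + \left(0 + 1 \left(-1\right)\right) \left(- \frac{1}{9}\right)\right)^{2} = \left(16 + \left(0 - 1\right) \left(- \frac{1}{9}\right)\right)^{2} = \left(16 - - \frac{1}{9}\right)^{2} = \left(16 + \frac{1}{9}\right)^{2} = \left(\frac{145}{9}\right)^{2} = \frac{21025}{81}$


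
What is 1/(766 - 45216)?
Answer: -1/44450 ≈ -2.2497e-5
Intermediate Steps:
1/(766 - 45216) = 1/(-44450) = -1/44450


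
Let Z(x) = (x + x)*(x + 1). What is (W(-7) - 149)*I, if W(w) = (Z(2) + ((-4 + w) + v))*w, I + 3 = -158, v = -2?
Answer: 22862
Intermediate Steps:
I = -161 (I = -3 - 158 = -161)
Z(x) = 2*x*(1 + x) (Z(x) = (2*x)*(1 + x) = 2*x*(1 + x))
W(w) = w*(6 + w) (W(w) = (2*2*(1 + 2) + ((-4 + w) - 2))*w = (2*2*3 + (-6 + w))*w = (12 + (-6 + w))*w = (6 + w)*w = w*(6 + w))
(W(-7) - 149)*I = (-7*(6 - 7) - 149)*(-161) = (-7*(-1) - 149)*(-161) = (7 - 149)*(-161) = -142*(-161) = 22862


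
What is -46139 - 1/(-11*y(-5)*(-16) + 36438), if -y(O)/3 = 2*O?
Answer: -1924826803/41718 ≈ -46139.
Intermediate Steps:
y(O) = -6*O
-46139 - 1/(-11*y(-5)*(-16) + 36438) = -46139 - 1/(-(-66)*(-5)*(-16) + 36438) = -46139 - 1/(-11*30*(-16) + 36438) = -46139 - 1/(-330*(-16) + 36438) = -46139 - 1/(5280 + 36438) = -46139 - 1/41718 = -1924826803/41718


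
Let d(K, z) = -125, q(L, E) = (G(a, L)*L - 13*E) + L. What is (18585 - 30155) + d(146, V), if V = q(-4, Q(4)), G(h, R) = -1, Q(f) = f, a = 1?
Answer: -11695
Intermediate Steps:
q(L, E) = -13*E (q(L, E) = (-L - 13*E) + L = -13*E)
V = -52 (V = -13*4 = -52)
(18585 - 30155) + d(146, V) = (18585 - 30155) - 125 = -11570 - 125 = -11695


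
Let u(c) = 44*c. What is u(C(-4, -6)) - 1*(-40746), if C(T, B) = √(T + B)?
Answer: 40746 + 44*I*√10 ≈ 40746.0 + 139.14*I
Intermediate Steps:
C(T, B) = √(B + T)
u(C(-4, -6)) - 1*(-40746) = 44*√(-6 - 4) - 1*(-40746) = 44*√(-10) + 40746 = 44*(I*√10) + 40746 = 44*I*√10 + 40746 = 40746 + 44*I*√10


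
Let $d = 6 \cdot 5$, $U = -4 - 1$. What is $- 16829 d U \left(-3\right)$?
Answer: $-7573050$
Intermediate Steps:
$U = -5$ ($U = -4 - 1 = -5$)
$d = 30$
$- 16829 d U \left(-3\right) = - 16829 \cdot 30 \left(-5\right) \left(-3\right) = - 16829 \left(\left(-150\right) \left(-3\right)\right) = \left(-16829\right) 450 = -7573050$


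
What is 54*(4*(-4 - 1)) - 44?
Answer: -1124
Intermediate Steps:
54*(4*(-4 - 1)) - 44 = 54*(4*(-5)) - 44 = 54*(-20) - 44 = -1080 - 44 = -1124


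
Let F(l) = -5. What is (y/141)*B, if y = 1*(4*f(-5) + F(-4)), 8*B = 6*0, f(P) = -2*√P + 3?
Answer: 0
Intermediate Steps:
f(P) = 3 - 2*√P
B = 0 (B = (6*0)/8 = (⅛)*0 = 0)
y = 7 - 8*I*√5 (y = 1*(4*(3 - 2*I*√5) - 5) = 1*((12 - 8*I*√5) - 5) = 1*(7 - 8*I*√5) = 7 - 8*I*√5 ≈ 7.0 - 17.889*I)
(y/141)*B = ((7 - 8*I*√5)/141)*0 = ((7 - 8*I*√5)*(1/141))*0 = (7/141 - 8*I*√5/141)*0 = 0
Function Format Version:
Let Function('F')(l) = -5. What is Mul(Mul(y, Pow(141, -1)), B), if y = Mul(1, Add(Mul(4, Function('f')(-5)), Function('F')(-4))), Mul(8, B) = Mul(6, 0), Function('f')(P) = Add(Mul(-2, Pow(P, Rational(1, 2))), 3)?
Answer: 0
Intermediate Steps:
Function('f')(P) = Add(3, Mul(-2, Pow(P, Rational(1, 2))))
B = 0 (B = Mul(Rational(1, 8), Mul(6, 0)) = Mul(Rational(1, 8), 0) = 0)
y = Add(7, Mul(-8, I, Pow(5, Rational(1, 2)))) (y = Mul(1, Add(Mul(4, Add(3, Mul(-2, Pow(-5, Rational(1, 2))))), -5)) = Mul(1, Add(Mul(4, Add(3, Mul(-2, Mul(I, Pow(5, Rational(1, 2)))))), -5)) = Mul(1, Add(Mul(4, Add(3, Mul(-2, I, Pow(5, Rational(1, 2))))), -5)) = Mul(1, Add(Add(12, Mul(-8, I, Pow(5, Rational(1, 2)))), -5)) = Mul(1, Add(7, Mul(-8, I, Pow(5, Rational(1, 2))))) = Add(7, Mul(-8, I, Pow(5, Rational(1, 2)))) ≈ Add(7.0000, Mul(-17.889, I)))
Mul(Mul(y, Pow(141, -1)), B) = Mul(Mul(Add(7, Mul(-8, I, Pow(5, Rational(1, 2)))), Pow(141, -1)), 0) = Mul(Mul(Add(7, Mul(-8, I, Pow(5, Rational(1, 2)))), Rational(1, 141)), 0) = Mul(Add(Rational(7, 141), Mul(Rational(-8, 141), I, Pow(5, Rational(1, 2)))), 0) = 0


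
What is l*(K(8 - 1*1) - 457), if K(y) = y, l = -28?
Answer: 12600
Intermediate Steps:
l*(K(8 - 1*1) - 457) = -28*((8 - 1*1) - 457) = -28*((8 - 1) - 457) = -28*(7 - 457) = -28*(-450) = 12600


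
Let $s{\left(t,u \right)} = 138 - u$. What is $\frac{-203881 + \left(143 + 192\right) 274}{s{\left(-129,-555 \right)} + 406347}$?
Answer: $- \frac{112091}{407040} \approx -0.27538$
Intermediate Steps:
$\frac{-203881 + \left(143 + 192\right) 274}{s{\left(-129,-555 \right)} + 406347} = \frac{-203881 + \left(143 + 192\right) 274}{\left(138 - -555\right) + 406347} = \frac{-203881 + 335 \cdot 274}{\left(138 + 555\right) + 406347} = \frac{-203881 + 91790}{693 + 406347} = - \frac{112091}{407040}$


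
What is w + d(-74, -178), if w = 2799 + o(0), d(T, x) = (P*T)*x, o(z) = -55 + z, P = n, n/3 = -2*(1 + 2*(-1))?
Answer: 81776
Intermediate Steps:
n = 6 (n = 3*(-2*(1 + 2*(-1))) = 3*(-2*(1 - 2)) = 3*(-2*(-1)) = 3*2 = 6)
P = 6
d(T, x) = 6*T*x (d(T, x) = (6*T)*x = 6*T*x)
w = 2744 (w = 2799 + (-55 + 0) = 2799 - 55 = 2744)
w + d(-74, -178) = 2744 + 6*(-74)*(-178) = 2744 + 79032 = 81776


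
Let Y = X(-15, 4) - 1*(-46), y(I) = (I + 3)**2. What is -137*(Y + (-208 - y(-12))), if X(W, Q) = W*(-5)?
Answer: 23016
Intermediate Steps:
X(W, Q) = -5*W
y(I) = (3 + I)**2
Y = 121 (Y = -5*(-15) - 1*(-46) = 75 + 46 = 121)
-137*(Y + (-208 - y(-12))) = -137*(121 + (-208 - (3 - 12)**2)) = -137*(121 + (-208 - 1*(-9)**2)) = -137*(121 + (-208 - 1*81)) = -137*(121 + (-208 - 81)) = -137*(121 - 289) = -137*(-168) = 23016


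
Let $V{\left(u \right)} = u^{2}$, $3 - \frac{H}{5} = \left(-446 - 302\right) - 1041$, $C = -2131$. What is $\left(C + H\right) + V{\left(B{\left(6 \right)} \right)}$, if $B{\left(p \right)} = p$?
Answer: $6865$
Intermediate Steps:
$H = 8960$ ($H = 15 - 5 \left(\left(-446 - 302\right) - 1041\right) = 15 - 5 \left(-748 - 1041\right) = 15 - -8945 = 15 + 8945 = 8960$)
$\left(C + H\right) + V{\left(B{\left(6 \right)} \right)} = \left(-2131 + 8960\right) + 6^{2} = 6829 + 36 = 6865$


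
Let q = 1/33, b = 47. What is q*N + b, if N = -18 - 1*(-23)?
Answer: 1556/33 ≈ 47.151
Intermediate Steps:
q = 1/33 ≈ 0.030303
N = 5 (N = -18 + 23 = 5)
q*N + b = (1/33)*5 + 47 = 5/33 + 47 = 1556/33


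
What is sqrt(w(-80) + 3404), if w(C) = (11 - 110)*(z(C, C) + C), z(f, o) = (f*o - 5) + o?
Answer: I*sqrt(613861) ≈ 783.49*I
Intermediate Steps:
z(f, o) = -5 + o + f*o (z(f, o) = (-5 + f*o) + o = -5 + o + f*o)
w(C) = 495 - 198*C - 99*C**2 (w(C) = (11 - 110)*((-5 + C + C*C) + C) = -99*((-5 + C + C**2) + C) = -99*(-5 + C**2 + 2*C) = 495 - 198*C - 99*C**2)
sqrt(w(-80) + 3404) = sqrt((495 - 198*(-80) - 99*(-80)**2) + 3404) = sqrt((495 + 15840 - 99*6400) + 3404) = sqrt((495 + 15840 - 633600) + 3404) = sqrt(-617265 + 3404) = sqrt(-613861) = I*sqrt(613861)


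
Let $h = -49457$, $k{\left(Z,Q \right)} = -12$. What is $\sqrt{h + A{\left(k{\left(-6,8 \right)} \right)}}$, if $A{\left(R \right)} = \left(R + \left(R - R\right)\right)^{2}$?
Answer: $i \sqrt{49313} \approx 222.07 i$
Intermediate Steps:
$A{\left(R \right)} = R^{2}$ ($A{\left(R \right)} = \left(R + 0\right)^{2} = R^{2}$)
$\sqrt{h + A{\left(k{\left(-6,8 \right)} \right)}} = \sqrt{-49457 + \left(-12\right)^{2}} = \sqrt{-49457 + 144} = \sqrt{-49313} = i \sqrt{49313}$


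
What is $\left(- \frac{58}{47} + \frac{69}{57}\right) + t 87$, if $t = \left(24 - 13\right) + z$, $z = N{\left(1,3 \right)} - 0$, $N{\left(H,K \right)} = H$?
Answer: $\frac{932271}{893} \approx 1044.0$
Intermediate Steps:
$z = 1$ ($z = 1 - 0 = 1 + 0 = 1$)
$t = 12$ ($t = \left(24 - 13\right) + 1 = 11 + 1 = 12$)
$\left(- \frac{58}{47} + \frac{69}{57}\right) + t 87 = \left(- \frac{58}{47} + \frac{69}{57}\right) + 12 \cdot 87 = \left(\left(-58\right) \frac{1}{47} + 69 \cdot \frac{1}{57}\right) + 1044 = \left(- \frac{58}{47} + \frac{23}{19}\right) + 1044 = - \frac{21}{893} + 1044 = \frac{932271}{893}$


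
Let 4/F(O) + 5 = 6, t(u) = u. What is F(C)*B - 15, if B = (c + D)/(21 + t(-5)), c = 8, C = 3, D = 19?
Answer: -33/4 ≈ -8.2500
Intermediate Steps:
F(O) = 4 (F(O) = 4/(-5 + 6) = 4/1 = 4*1 = 4)
B = 27/16 (B = (8 + 19)/(21 - 5) = 27/16 ≈ 1.6875)
F(C)*B - 15 = 4*(27/16) - 15 = 27/4 - 15 = -33/4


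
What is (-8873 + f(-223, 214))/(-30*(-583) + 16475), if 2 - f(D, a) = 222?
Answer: -9093/33965 ≈ -0.26772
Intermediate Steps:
f(D, a) = -220 (f(D, a) = 2 - 1*222 = 2 - 222 = -220)
(-8873 + f(-223, 214))/(-30*(-583) + 16475) = (-8873 - 220)/(-30*(-583) + 16475) = -9093/(17490 + 16475) = -9093/33965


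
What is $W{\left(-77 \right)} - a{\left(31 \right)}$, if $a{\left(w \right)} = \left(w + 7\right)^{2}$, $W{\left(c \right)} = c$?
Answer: $-1521$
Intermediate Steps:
$a{\left(w \right)} = \left(7 + w\right)^{2}$
$W{\left(-77 \right)} - a{\left(31 \right)} = -77 - \left(7 + 31\right)^{2} = -77 - 38^{2} = -77 - 1444 = -1521$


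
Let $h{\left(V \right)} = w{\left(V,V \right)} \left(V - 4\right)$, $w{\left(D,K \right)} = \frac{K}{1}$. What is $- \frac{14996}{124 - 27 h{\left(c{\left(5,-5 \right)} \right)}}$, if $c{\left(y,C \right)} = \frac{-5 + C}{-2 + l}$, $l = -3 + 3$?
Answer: $\frac{14996}{11} \approx 1363.3$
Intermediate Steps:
$l = 0$
$c{\left(y,C \right)} = \frac{5}{2} - \frac{C}{2}$ ($c{\left(y,C \right)} = \frac{-5 + C}{-2 + 0} = \frac{-5 + C}{-2} = \left(-5 + C\right) \left(- \frac{1}{2}\right) = \frac{5}{2} - \frac{C}{2}$)
$w{\left(D,K \right)} = K$ ($w{\left(D,K \right)} = K 1 = K$)
$h{\left(V \right)} = V \left(-4 + V\right)$ ($h{\left(V \right)} = V \left(V - 4\right) = V \left(-4 + V\right)$)
$- \frac{14996}{124 - 27 h{\left(c{\left(5,-5 \right)} \right)}} = - \frac{14996}{124 - 27 \left(\frac{5}{2} - - \frac{5}{2}\right) \left(-4 + \left(\frac{5}{2} - - \frac{5}{2}\right)\right)} = - \frac{14996}{124 - 27 \left(\frac{5}{2} + \frac{5}{2}\right) \left(-4 + \left(\frac{5}{2} + \frac{5}{2}\right)\right)} = - \frac{14996}{124 - 27 \cdot 5 \left(-4 + 5\right)} = - \frac{14996}{124 - 27 \cdot 5 \cdot 1} = - \frac{14996}{124 - 135} = - \frac{14996}{-11} = \left(-14996\right) \left(- \frac{1}{11}\right) = \frac{14996}{11}$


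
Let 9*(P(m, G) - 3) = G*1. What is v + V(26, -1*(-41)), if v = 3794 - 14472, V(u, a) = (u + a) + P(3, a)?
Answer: -95431/9 ≈ -10603.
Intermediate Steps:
P(m, G) = 3 + G/9 (P(m, G) = 3 + (G*1)/9 = 3 + G/9)
V(u, a) = 3 + u + 10*a/9 (V(u, a) = (u + a) + (3 + a/9) = (a + u) + (3 + a/9) = 3 + u + 10*a/9)
v = -10678
v + V(26, -1*(-41)) = -10678 + (3 + 26 + 10*(-1*(-41))/9) = -10678 + (3 + 26 + (10/9)*41) = -10678 + (3 + 26 + 410/9) = -10678 + 671/9 = -95431/9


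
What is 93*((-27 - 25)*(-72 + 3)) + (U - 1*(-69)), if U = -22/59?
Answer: 19691405/59 ≈ 3.3375e+5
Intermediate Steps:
U = -22/59 (U = -22*1/59 = -22/59 ≈ -0.37288)
93*((-27 - 25)*(-72 + 3)) + (U - 1*(-69)) = 93*((-27 - 25)*(-72 + 3)) + (-22/59 - 1*(-69)) = 93*(-52*(-69)) + (-22/59 + 69) = 93*3588 + 4049/59 = 333684 + 4049/59 = 19691405/59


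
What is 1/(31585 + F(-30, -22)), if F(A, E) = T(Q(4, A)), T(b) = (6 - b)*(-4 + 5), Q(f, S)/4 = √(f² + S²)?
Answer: 31591/997976625 + 8*√229/997976625 ≈ 3.1776e-5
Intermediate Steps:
Q(f, S) = 4*√(S² + f²) (Q(f, S) = 4*√(f² + S²) = 4*√(S² + f²))
T(b) = 6 - b (T(b) = (6 - b)*1 = 6 - b)
F(A, E) = 6 - 4*√(16 + A²) (F(A, E) = 6 - 4*√(A² + 4²) = 6 - 4*√(A² + 16) = 6 - 4*√(16 + A²))
1/(31585 + F(-30, -22)) = 1/(31585 + (6 - 4*√(16 + (-30)²))) = 1/(31585 + (6 - 4*√(16 + 900))) = 1/(31585 + (6 - 8*√229)) = 1/(31591 - 8*√229)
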